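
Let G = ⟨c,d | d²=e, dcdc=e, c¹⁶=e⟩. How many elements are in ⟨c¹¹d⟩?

|⟨c¹¹d⟩| equals the order of c¹¹d. Compute successive powers until reaching e:
  (c¹¹d)¹ = c¹¹d, (c¹¹d)² = e.
The smallest positive k with (c¹¹d)ᵏ = e is 2, so |⟨c¹¹d⟩| = 2.

Answer: 2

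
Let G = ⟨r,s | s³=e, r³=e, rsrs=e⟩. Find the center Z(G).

An element z ∈ Z(G) iff z commutes with every generator.
For example e is central: e·r = r = r·e; e·s = s = s·e.
Whereas r ∉ Z(G) since r·s = rs ≠ r²s² = s·r.
Checking each of the 12 elements this way gives Z(G) = {e}, of order 1.

Answer: {e}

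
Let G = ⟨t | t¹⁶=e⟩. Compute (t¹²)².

Compute successive powers of (t¹²), reducing at each step:
  (t¹²)²: (t¹²) · t¹² = t⁸

Answer: t⁸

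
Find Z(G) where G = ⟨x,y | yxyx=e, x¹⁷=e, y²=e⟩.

An element z ∈ Z(G) iff z commutes with every generator.
For example e is central: e·x = x = x·e; e·y = y = y·e.
Whereas x ∉ Z(G) since x·y = xy ≠ x¹⁶y = y·x.
Checking each of the 34 elements this way gives Z(G) = {e}, of order 1.

Answer: {e}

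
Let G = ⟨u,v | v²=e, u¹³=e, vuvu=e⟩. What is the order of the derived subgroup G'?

G' = [G, G] is generated by all commutators. The generator-pair commutators are: [u, v] = u².
The subgroup they normally generate is {e, u, u², u³, u⁴, u⁵, u⁶, u⁷, u⁸, u⁹, u¹⁰, u¹¹, u¹²}, of order 13.
Check: |G/G'| = 26/13 = 2 is the order of the abelianisation.

Answer: 13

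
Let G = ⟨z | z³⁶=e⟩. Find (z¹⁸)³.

Compute successive powers of (z¹⁸), reducing at each step:
  (z¹⁸)²: (z¹⁸) · z¹⁸ = e
  (z¹⁸)³: e · z¹⁸ = z¹⁸

Answer: z¹⁸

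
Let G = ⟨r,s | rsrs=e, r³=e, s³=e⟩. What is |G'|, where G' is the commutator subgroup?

G' = [G, G] is generated by all commutators. The generator-pair commutators are: [r, s] = rs²r.
The subgroup they normally generate is {e, rs, r²s², rs²r}, of order 4.
Check: |G/G'| = 12/4 = 3 is the order of the abelianisation.

Answer: 4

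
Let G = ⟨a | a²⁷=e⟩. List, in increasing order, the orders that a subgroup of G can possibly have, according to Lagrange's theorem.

|G| = 27 = 3³. By Lagrange's theorem the order of any subgroup divides 27; the divisors of 27 are 1, 3, 9, 27.

Answer: 1, 3, 9, 27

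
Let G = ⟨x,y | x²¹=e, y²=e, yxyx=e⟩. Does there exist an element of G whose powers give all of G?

Every cyclic group is abelian. But x·y = xy while y·x = x²⁰y, so x·y ≠ y·x and G is not abelian. Hence G is not cyclic.

Answer: No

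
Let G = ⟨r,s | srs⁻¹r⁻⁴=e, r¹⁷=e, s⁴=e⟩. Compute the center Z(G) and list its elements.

An element z ∈ Z(G) iff z commutes with every generator.
For example e is central: e·r = r = r·e; e·s = s = s·e.
Whereas r ∉ Z(G) since r·s = rs ≠ r⁴s = s·r.
Checking each of the 68 elements this way gives Z(G) = {e}, of order 1.

Answer: {e}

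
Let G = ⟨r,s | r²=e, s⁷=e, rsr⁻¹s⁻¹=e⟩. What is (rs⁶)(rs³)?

Compute (rs⁶) · (rs³) by multiplying left to right and reducing via the relations at each step:
  (rs⁶) · r = s⁶
  (s⁶) · s³ = s²

Answer: s²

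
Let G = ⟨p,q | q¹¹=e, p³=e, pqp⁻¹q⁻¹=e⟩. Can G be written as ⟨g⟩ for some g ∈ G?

|G| = 33. The element pq has order 33 (its powers give 33 distinct elements), so ⟨pq⟩ = G and G is cyclic.

Answer: Yes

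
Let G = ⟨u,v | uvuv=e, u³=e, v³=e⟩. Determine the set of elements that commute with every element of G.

An element z ∈ Z(G) iff z commutes with every generator.
For example e is central: e·u = u = u·e; e·v = v = v·e.
Whereas u ∉ Z(G) since u·v = uv ≠ u²v² = v·u.
Checking each of the 12 elements this way gives Z(G) = {e}, of order 1.

Answer: {e}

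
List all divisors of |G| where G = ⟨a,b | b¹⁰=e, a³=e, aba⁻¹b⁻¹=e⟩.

|G| = 30 = 2 · 3 · 5. By Lagrange's theorem the order of any subgroup divides 30; the divisors of 30 are 1, 2, 3, 5, 6, 10, 15, 30.

Answer: 1, 2, 3, 5, 6, 10, 15, 30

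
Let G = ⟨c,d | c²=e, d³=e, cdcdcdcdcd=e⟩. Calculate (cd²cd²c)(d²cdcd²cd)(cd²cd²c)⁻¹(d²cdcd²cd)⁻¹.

[(cd²cd²c), (d²cdcd²cd)] = (cd²cd²c)·(d²cdcd²cd)·(cd²cd²c)⁻¹·(d²cdcd²cd)⁻¹.
  (cd²cd²c) · (d²cdcd²cd) = d²cdcd²
  (d²cdcd²) · (cdcdc) = dcd²cdcd²
  (dcd²cdcd²) · (d²cdcd²cd) = cd²c

Answer: cd²c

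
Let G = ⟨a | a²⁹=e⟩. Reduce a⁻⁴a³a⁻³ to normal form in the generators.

Multiply left to right, reducing at each step:
  (a²⁵) · a³ = a²⁸
  (a²⁸) · a⁻³ = a²⁵

Answer: a²⁵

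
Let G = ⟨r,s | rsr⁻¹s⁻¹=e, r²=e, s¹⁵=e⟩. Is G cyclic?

|G| = 30. The element rs has order 30 (its powers give 30 distinct elements), so ⟨rs⟩ = G and G is cyclic.

Answer: Yes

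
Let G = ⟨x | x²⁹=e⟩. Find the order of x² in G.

Compute successive powers until reaching e:
  (x²)¹ = x², (x²)² = x⁴, (x²)³ = x⁶, (x²)⁴ = x⁸, (x²)⁵ = x¹⁰, (x²)⁶ = x¹², (x²)⁷ = x¹⁴, (x²)⁸ = x¹⁶, (x²)⁹ = x¹⁸, (x²)¹⁰ = x²⁰, (x²)¹¹ = x²², (x²)¹² = x²⁴, (x²)¹³ = x²⁶, (x²)¹⁴ = x²⁸, (x²)¹⁵ = x, (x²)¹⁶ = x³, (x²)¹⁷ = x⁵, (x²)¹⁸ = x⁷, (x²)¹⁹ = x⁹, (x²)²⁰ = x¹¹, (x²)²¹ = x¹³, (x²)²² = x¹⁵, (x²)²³ = x¹⁷, (x²)²⁴ = x¹⁹, (x²)²⁵ = x²¹, (x²)²⁶ = x²³, (x²)²⁷ = x²⁵, (x²)²⁸ = x²⁷, (x²)²⁹ = e.
The smallest positive k with (x²)ᵏ = e is 29.

Answer: 29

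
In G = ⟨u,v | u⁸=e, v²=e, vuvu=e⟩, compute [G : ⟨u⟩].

First find ord(u) by computing successive powers:
  u¹ = u, u² = u², u³ = u³, u⁴ = u⁴, u⁵ = u⁵, u⁶ = u⁶, u⁷ = u⁷, u⁸ = e.
So |⟨u⟩| = ord(u) = 8. With |G| = 16, by Lagrange [G : ⟨u⟩] = 16/8 = 2.

Answer: 2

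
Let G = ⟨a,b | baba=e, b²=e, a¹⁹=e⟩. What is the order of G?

Enumerate words in the generators, reducing via the relations: the distinct elements are
  {a, b, e, ab, a², a³, a⁴, a⁵, a⁶, a⁷, a⁸, a⁹, a²b, a³b, a¹², a¹³, a¹¹, a¹⁰, a¹⁴, a¹⁵, a¹⁶, a¹⁷, a¹⁸, a⁴b, a⁵b, a⁶b, a⁷b, a⁸b, a⁹b, a¹²b, a¹³b, a¹¹b, a¹⁰b, a¹⁴b, a¹⁵b, a¹⁶b, a¹⁷b, a¹⁸b}.
No further products give new elements, so |G| = 38.

Answer: 38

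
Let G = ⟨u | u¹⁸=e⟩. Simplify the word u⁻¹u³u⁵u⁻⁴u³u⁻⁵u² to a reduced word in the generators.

Multiply left to right, reducing at each step:
  (u¹⁷) · u³ = u²
  (u²) · u⁵ = u⁷
  (u⁷) · u⁻⁴ = u³
  (u³) · u³ = u⁶
  (u⁶) · u⁻⁵ = u
  u · u² = u³

Answer: u³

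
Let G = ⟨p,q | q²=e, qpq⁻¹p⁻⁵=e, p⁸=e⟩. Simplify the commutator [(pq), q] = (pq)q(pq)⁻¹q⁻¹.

[(pq), q] = (pq)·q·(pq)⁻¹·q⁻¹.
  (pq) · q = p
  p · (p³q) = p⁴q
  (p⁴q) · q = p⁴

Answer: p⁴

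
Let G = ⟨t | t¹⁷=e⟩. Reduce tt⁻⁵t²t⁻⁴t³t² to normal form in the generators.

Multiply left to right, reducing at each step:
  t · t⁻⁵ = t¹³
  (t¹³) · t² = t¹⁵
  (t¹⁵) · t⁻⁴ = t¹¹
  (t¹¹) · t³ = t¹⁴
  (t¹⁴) · t² = t¹⁶

Answer: t¹⁶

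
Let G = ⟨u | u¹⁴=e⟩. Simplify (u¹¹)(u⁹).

Compute (u¹¹) · (u⁹) by multiplying left to right and reducing via the relations at each step:
  (u¹¹) · u⁹ = u⁶

Answer: u⁶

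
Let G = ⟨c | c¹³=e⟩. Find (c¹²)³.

Compute successive powers of (c¹²), reducing at each step:
  (c¹²)²: (c¹²) · c¹² = c¹¹
  (c¹²)³: (c¹¹) · c¹² = c¹⁰

Answer: c¹⁰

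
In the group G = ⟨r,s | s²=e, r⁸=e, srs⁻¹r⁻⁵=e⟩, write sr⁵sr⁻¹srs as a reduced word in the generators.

Multiply left to right, reducing at each step:
  s · r⁵ = rs
  (rs) · s = r
  r · r⁻¹ = e
  e · s = s
  s · r = r⁵s
  (r⁵s) · s = r⁵

Answer: r⁵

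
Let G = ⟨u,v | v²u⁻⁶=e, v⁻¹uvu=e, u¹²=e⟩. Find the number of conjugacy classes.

The conjugacy classes (representative and size) are:
  [e] (size 1), [u¹¹] (size 2), [u²] (size 2), [u⁹] (size 2), [u⁴] (size 2), [u⁵] (size 2), [u⁶] (size 1), [u²v] (size 6), [uv] (size 6).
Class equation: 1 + 2 + 2 + 2 + 2 + 2 + 1 + 6 + 6 = 24 = |G|. So G has 9 conjugacy classes.

Answer: 9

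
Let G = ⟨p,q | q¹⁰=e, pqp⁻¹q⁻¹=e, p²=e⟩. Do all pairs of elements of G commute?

Each pair of generators commutes: p·q = pq = q·p. Since the generators pairwise commute, every element of G commutes with every other, so G is abelian.

Answer: Yes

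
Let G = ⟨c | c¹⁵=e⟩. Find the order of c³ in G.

Compute successive powers until reaching e:
  (c³)¹ = c³, (c³)² = c⁶, (c³)³ = c⁹, (c³)⁴ = c¹², (c³)⁵ = e.
The smallest positive k with (c³)ᵏ = e is 5.

Answer: 5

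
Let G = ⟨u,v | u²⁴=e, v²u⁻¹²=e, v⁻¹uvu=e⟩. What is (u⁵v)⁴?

Compute successive powers of (u⁵v), reducing at each step:
  (u⁵v)²: (u⁵v) · u⁵ = v;   v · v = u¹²
  (u⁵v)³: (u¹²) · u⁵ = u¹⁷;   (u¹⁷) · v = u⁵v⁻¹
  (u⁵v)⁴: (u⁵v⁻¹) · u⁵ = v⁻¹;   (v⁻¹) · v = e

Answer: e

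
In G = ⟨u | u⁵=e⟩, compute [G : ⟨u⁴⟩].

First find ord(u⁴) by computing successive powers:
  (u⁴)¹ = u⁴, (u⁴)² = u³, (u⁴)³ = u², (u⁴)⁴ = u, (u⁴)⁵ = e.
So |⟨u⁴⟩| = ord(u⁴) = 5. With |G| = 5, by Lagrange [G : ⟨u⁴⟩] = 5/5 = 1.

Answer: 1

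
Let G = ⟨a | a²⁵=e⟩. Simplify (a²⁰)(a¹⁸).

Compute (a²⁰) · (a¹⁸) by multiplying left to right and reducing via the relations at each step:
  (a²⁰) · a¹⁸ = a¹³

Answer: a¹³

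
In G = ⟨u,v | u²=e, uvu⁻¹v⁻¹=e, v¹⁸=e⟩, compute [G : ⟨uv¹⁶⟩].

First find ord(uv¹⁶) by computing successive powers:
  (uv¹⁶)¹ = uv¹⁶, (uv¹⁶)² = v¹⁴, (uv¹⁶)³ = uv¹², (uv¹⁶)⁴ = v¹⁰, (uv¹⁶)⁵ = uv⁸, (uv¹⁶)⁶ = v⁶, (uv¹⁶)⁷ = uv⁴, (uv¹⁶)⁸ = v², (uv¹⁶)⁹ = u, (uv¹⁶)¹⁰ = v¹⁶, (uv¹⁶)¹¹ = uv¹⁴, (uv¹⁶)¹² = v¹², (uv¹⁶)¹³ = uv¹⁰, (uv¹⁶)¹⁴ = v⁸, (uv¹⁶)¹⁵ = uv⁶, (uv¹⁶)¹⁶ = v⁴, (uv¹⁶)¹⁷ = uv², (uv¹⁶)¹⁸ = e.
So |⟨uv¹⁶⟩| = ord(uv¹⁶) = 18. With |G| = 36, by Lagrange [G : ⟨uv¹⁶⟩] = 36/18 = 2.

Answer: 2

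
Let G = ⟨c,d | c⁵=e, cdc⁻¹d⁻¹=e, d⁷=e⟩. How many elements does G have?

Enumerate words in the generators, reducing via the relations: the distinct elements are
  {c, d, e, cd, c², c³, c⁴, d², d³, d⁴, d⁵, d⁶, cd², cd³, cd⁴, cd⁵, cd⁶, c²d, c³d, c⁴d, c²d², c²d³, c²d⁴, c²d⁵, c²d⁶, c³d², c³d³, c³d⁴, c³d⁵, c³d⁶, c⁴d², c⁴d³, c⁴d⁴, c⁴d⁵, c⁴d⁶}.
No further products give new elements, so |G| = 35.

Answer: 35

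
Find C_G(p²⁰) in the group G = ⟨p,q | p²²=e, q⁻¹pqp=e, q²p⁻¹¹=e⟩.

⟨p²⁰⟩ ⊆ C_G(p²⁰) since powers of p²⁰ commute with p²⁰; so |C_G(p²⁰)| ≥ |⟨p²⁰⟩| = 11.
By orbit–stabilizer, |C_G(p²⁰)| = |G| / |conj. class of p²⁰| = 44 / 2 = 22.
The 22 elements commuting with p²⁰ are {e, p, p², p³, p⁴, p⁵, p⁶, p⁷, p⁸, p⁹, p¹⁰, p¹¹, p¹², p¹³, p¹⁴, p¹⁵, p¹⁶, p¹⁷, p¹⁸, p¹⁹, p²⁰, p²¹}.

Answer: {e, p, p², p³, p⁴, p⁵, p⁶, p⁷, p⁸, p⁹, p¹⁰, p¹¹, p¹², p¹³, p¹⁴, p¹⁵, p¹⁶, p¹⁷, p¹⁸, p¹⁹, p²⁰, p²¹}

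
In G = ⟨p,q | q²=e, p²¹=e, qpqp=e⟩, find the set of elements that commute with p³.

⟨p³⟩ ⊆ C_G(p³) since powers of p³ commute with p³; so |C_G(p³)| ≥ |⟨p³⟩| = 7.
By orbit–stabilizer, |C_G(p³)| = |G| / |conj. class of p³| = 42 / 2 = 21.
The 21 elements commuting with p³ are {e, p, p², p³, p⁴, p⁵, p⁶, p⁷, p⁸, p⁹, p¹⁰, p¹¹, p¹², p¹³, p¹⁴, p¹⁵, p¹⁶, p¹⁷, p¹⁸, p¹⁹, p²⁰}.

Answer: {e, p, p², p³, p⁴, p⁵, p⁶, p⁷, p⁸, p⁹, p¹⁰, p¹¹, p¹², p¹³, p¹⁴, p¹⁵, p¹⁶, p¹⁷, p¹⁸, p¹⁹, p²⁰}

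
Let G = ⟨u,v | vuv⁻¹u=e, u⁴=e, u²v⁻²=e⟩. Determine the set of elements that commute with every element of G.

An element z ∈ Z(G) iff z commutes with every generator.
For example u² is central: (u²)·u = u³ = u·(u²); (u²)·v = v⁻¹ = v·(u²).
Whereas u ∉ Z(G) since u·v = uv ≠ uv⁻¹ = v·u.
Checking each of the 8 elements this way gives Z(G) = {e, u²}, of order 2.

Answer: {e, u²}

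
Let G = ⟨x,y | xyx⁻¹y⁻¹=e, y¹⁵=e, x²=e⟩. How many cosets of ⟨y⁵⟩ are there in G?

First find ord(y⁵) by computing successive powers:
  (y⁵)¹ = y⁵, (y⁵)² = y¹⁰, (y⁵)³ = e.
So |⟨y⁵⟩| = ord(y⁵) = 3. With |G| = 30, by Lagrange [G : ⟨y⁵⟩] = 30/3 = 10.

Answer: 10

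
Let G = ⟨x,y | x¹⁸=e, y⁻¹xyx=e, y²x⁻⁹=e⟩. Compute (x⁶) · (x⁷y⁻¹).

Compute (x⁶) · (x⁷y⁻¹) by multiplying left to right and reducing via the relations at each step:
  (x⁶) · x⁷ = x¹³
  (x¹³) · y⁻¹ = x⁴y

Answer: x⁴y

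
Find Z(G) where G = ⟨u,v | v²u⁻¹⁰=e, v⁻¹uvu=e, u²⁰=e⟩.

An element z ∈ Z(G) iff z commutes with every generator.
For example u¹⁰ is central: (u¹⁰)·u = u¹¹ = u·(u¹⁰); (u¹⁰)·v = v⁻¹ = v·(u¹⁰).
Whereas u ∉ Z(G) since u·v = uv ≠ u⁹v⁻¹ = v·u.
Checking each of the 40 elements this way gives Z(G) = {e, u¹⁰}, of order 2.

Answer: {e, u¹⁰}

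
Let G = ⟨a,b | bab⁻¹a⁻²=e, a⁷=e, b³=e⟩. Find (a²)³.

Compute successive powers of (a²), reducing at each step:
  (a²)²: (a²) · a² = a⁴
  (a²)³: (a⁴) · a² = a⁶

Answer: a⁶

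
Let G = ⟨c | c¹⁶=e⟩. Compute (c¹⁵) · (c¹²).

Compute (c¹⁵) · (c¹²) by multiplying left to right and reducing via the relations at each step:
  (c¹⁵) · c¹² = c¹¹

Answer: c¹¹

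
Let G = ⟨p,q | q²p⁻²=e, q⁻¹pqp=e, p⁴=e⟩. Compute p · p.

Compute p · p by multiplying left to right and reducing via the relations at each step:
  p · p = p²

Answer: p²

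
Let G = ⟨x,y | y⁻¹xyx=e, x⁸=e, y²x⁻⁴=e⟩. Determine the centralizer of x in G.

⟨x⟩ ⊆ C_G(x) since powers of x commute with x; so |C_G(x)| ≥ |⟨x⟩| = 8.
By orbit–stabilizer, |C_G(x)| = |G| / |conj. class of x| = 16 / 2 = 8.
The 8 elements commuting with x are {e, x, x², x³, x⁴, x⁵, x⁶, x⁷}.

Answer: {e, x, x², x³, x⁴, x⁵, x⁶, x⁷}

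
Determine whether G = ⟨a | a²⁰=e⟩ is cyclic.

|G| = 20. The element a has order 20 (its powers give 20 distinct elements), so ⟨a⟩ = G and G is cyclic.

Answer: Yes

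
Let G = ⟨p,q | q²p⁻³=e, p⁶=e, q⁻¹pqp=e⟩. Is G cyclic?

Every cyclic group is abelian. But p·q = pq while q·p = p²q⁻¹, so p·q ≠ q·p and G is not abelian. Hence G is not cyclic.

Answer: No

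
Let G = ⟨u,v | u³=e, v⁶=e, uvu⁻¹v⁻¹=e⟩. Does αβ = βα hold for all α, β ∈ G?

Each pair of generators commutes: u·v = uv = v·u. Since the generators pairwise commute, every element of G commutes with every other, so G is abelian.

Answer: Yes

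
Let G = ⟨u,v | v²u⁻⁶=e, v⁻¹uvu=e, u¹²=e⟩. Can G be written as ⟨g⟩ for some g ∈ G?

Every cyclic group is abelian. But u·v = uv while v·u = u⁵v⁻¹, so u·v ≠ v·u and G is not abelian. Hence G is not cyclic.

Answer: No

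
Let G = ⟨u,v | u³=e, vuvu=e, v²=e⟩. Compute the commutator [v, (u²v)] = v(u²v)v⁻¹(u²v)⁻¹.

[v, (u²v)] = v·(u²v)·v⁻¹·(u²v)⁻¹.
  v · (u²v) = u
  u · v = uv
  (uv) · (u²v) = u²

Answer: u²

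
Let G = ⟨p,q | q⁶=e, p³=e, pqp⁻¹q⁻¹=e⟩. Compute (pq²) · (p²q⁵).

Compute (pq²) · (p²q⁵) by multiplying left to right and reducing via the relations at each step:
  (pq²) · p² = q²
  (q²) · q⁵ = q

Answer: q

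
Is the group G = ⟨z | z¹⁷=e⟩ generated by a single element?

|G| = 17. The element z has order 17 (its powers give 17 distinct elements), so ⟨z⟩ = G and G is cyclic.

Answer: Yes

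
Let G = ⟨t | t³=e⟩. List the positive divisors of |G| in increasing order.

|G| = 3 = 3. By Lagrange's theorem the order of any subgroup divides 3; the divisors of 3 are 1, 3.

Answer: 1, 3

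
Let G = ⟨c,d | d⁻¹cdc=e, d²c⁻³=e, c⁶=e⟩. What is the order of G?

Enumerate words in the generators, reducing via the relations: the distinct elements are
  {c, d, e, cd, c², c³, c⁴, c⁵, c²d, d⁻¹, cd⁻¹, c²d⁻¹}.
No further products give new elements, so |G| = 12.

Answer: 12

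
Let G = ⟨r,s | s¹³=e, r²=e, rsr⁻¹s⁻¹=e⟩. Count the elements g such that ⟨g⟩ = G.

G is cyclic of order 26. An element generates G iff its order is 26, and a cyclic group of order 26 has exactly φ(26) = 12 such elements.

Answer: 12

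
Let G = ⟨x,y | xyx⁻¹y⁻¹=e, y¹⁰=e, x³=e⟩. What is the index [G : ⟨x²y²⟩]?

First find ord(x²y²) by computing successive powers:
  (x²y²)¹ = x²y², (x²y²)² = xy⁴, (x²y²)³ = y⁶, (x²y²)⁴ = x²y⁸, (x²y²)⁵ = x, (x²y²)⁶ = y², (x²y²)⁷ = x²y⁴, (x²y²)⁸ = xy⁶, (x²y²)⁹ = y⁸, (x²y²)¹⁰ = x², (x²y²)¹¹ = xy², (x²y²)¹² = y⁴, (x²y²)¹³ = x²y⁶, (x²y²)¹⁴ = xy⁸, (x²y²)¹⁵ = e.
So |⟨x²y²⟩| = ord(x²y²) = 15. With |G| = 30, by Lagrange [G : ⟨x²y²⟩] = 30/15 = 2.

Answer: 2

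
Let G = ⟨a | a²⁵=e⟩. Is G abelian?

G has a single generator, so G is cyclic and hence abelian.

Answer: Yes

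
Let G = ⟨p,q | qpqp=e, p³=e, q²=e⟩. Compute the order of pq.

Compute successive powers until reaching e:
  (pq)¹ = pq, (pq)² = e.
The smallest positive k with (pq)ᵏ = e is 2.

Answer: 2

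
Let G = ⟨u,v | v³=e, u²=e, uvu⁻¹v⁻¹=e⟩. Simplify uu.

Compute u · u by multiplying left to right and reducing via the relations at each step:
  u · u = e

Answer: e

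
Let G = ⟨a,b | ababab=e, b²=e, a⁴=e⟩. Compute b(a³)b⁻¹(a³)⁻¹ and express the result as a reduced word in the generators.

[b, (a³)] = b·(a³)·b⁻¹·(a³)⁻¹.
  b · (a³) = ba³
  (ba³) · b = aba
  (aba) · a = aba²

Answer: aba²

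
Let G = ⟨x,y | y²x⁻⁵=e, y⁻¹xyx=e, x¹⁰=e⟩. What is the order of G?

Enumerate words in the generators, reducing via the relations: the distinct elements are
  {e, x, y, xy, x², x³, x⁴, x⁵, x⁶, x⁷, x⁸, x⁹, x²y, x³y, x⁴y, y⁻¹, xy⁻¹, x²y⁻¹, x³y⁻¹, x⁴y⁻¹}.
No further products give new elements, so |G| = 20.

Answer: 20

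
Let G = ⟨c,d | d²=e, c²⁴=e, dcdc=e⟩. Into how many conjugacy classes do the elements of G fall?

The conjugacy classes (representative and size) are:
  [e] (size 1), [c²³] (size 2), [c²] (size 2), [c³] (size 2), [c²⁰] (size 2), [c¹⁹] (size 2), [c⁶] (size 2), [c⁷] (size 2), [c⁸] (size 2), [c⁹] (size 2), [c¹⁴] (size 2), [c¹¹] (size 2), [c¹²] (size 1), [c⁴d] (size 12), [c⁵d] (size 12).
Class equation: 1 + 2 + 2 + 2 + 2 + 2 + 2 + 2 + 2 + 2 + 2 + 2 + 1 + 12 + 12 = 48 = |G|. So G has 15 conjugacy classes.

Answer: 15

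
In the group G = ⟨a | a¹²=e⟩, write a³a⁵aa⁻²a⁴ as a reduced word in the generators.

Multiply left to right, reducing at each step:
  (a³) · a⁵ = a⁸
  (a⁸) · a = a⁹
  (a⁹) · a⁻² = a⁷
  (a⁷) · a⁴ = a¹¹

Answer: a¹¹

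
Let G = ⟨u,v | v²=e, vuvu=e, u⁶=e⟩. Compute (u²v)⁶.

Compute successive powers of (u²v), reducing at each step:
  (u²v)²: (u²v) · u² = v;   v · v = e
  (u²v)³: e · u² = u²;   (u²) · v = u²v
  (u²v)⁴: (u²v) · u² = v;   v · v = e
  (u²v)⁵: e · u² = u²;   (u²) · v = u²v
  (u²v)⁶: (u²v) · u² = v;   v · v = e

Answer: e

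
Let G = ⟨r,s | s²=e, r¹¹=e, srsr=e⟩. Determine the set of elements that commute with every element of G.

An element z ∈ Z(G) iff z commutes with every generator.
For example e is central: e·r = r = r·e; e·s = s = s·e.
Whereas r ∉ Z(G) since r·s = rs ≠ r¹⁰s = s·r.
Checking each of the 22 elements this way gives Z(G) = {e}, of order 1.

Answer: {e}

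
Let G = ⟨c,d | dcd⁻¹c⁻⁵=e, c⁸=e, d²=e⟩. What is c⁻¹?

The order of c is 8 (smallest k with cᵏ = e), so c⁻¹ = c⁷ = c⁷.
Check: c · (c⁷) → c · c⁷ = e, giving e as required.

Answer: c⁷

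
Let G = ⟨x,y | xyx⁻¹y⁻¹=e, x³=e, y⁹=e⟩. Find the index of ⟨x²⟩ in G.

First find ord(x²) by computing successive powers:
  (x²)¹ = x², (x²)² = x, (x²)³ = e.
So |⟨x²⟩| = ord(x²) = 3. With |G| = 27, by Lagrange [G : ⟨x²⟩] = 27/3 = 9.

Answer: 9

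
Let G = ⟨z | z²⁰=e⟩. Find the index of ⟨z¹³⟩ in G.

First find ord(z¹³) by computing successive powers:
  (z¹³)¹ = z¹³, (z¹³)² = z⁶, (z¹³)³ = z¹⁹, (z¹³)⁴ = z¹², (z¹³)⁵ = z⁵, (z¹³)⁶ = z¹⁸, (z¹³)⁷ = z¹¹, (z¹³)⁸ = z⁴, (z¹³)⁹ = z¹⁷, (z¹³)¹⁰ = z¹⁰, (z¹³)¹¹ = z³, (z¹³)¹² = z¹⁶, (z¹³)¹³ = z⁹, (z¹³)¹⁴ = z², (z¹³)¹⁵ = z¹⁵, (z¹³)¹⁶ = z⁸, (z¹³)¹⁷ = z, (z¹³)¹⁸ = z¹⁴, (z¹³)¹⁹ = z⁷, (z¹³)²⁰ = e.
So |⟨z¹³⟩| = ord(z¹³) = 20. With |G| = 20, by Lagrange [G : ⟨z¹³⟩] = 20/20 = 1.

Answer: 1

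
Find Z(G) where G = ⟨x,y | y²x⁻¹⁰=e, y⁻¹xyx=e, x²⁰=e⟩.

An element z ∈ Z(G) iff z commutes with every generator.
For example x¹⁰ is central: (x¹⁰)·x = x¹¹ = x·(x¹⁰); (x¹⁰)·y = y⁻¹ = y·(x¹⁰).
Whereas x ∉ Z(G) since x·y = xy ≠ x⁹y⁻¹ = y·x.
Checking each of the 40 elements this way gives Z(G) = {e, x¹⁰}, of order 2.

Answer: {e, x¹⁰}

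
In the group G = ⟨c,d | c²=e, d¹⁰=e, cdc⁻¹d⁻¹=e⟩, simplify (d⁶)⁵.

Compute successive powers of (d⁶), reducing at each step:
  (d⁶)²: (d⁶) · d⁶ = d²
  (d⁶)³: (d²) · d⁶ = d⁸
  (d⁶)⁴: (d⁸) · d⁶ = d⁴
  (d⁶)⁵: (d⁴) · d⁶ = e

Answer: e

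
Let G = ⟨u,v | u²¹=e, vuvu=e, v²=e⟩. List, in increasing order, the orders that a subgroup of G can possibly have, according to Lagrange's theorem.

|G| = 42 = 2 · 3 · 7. By Lagrange's theorem the order of any subgroup divides 42; the divisors of 42 are 1, 2, 3, 6, 7, 14, 21, 42.

Answer: 1, 2, 3, 6, 7, 14, 21, 42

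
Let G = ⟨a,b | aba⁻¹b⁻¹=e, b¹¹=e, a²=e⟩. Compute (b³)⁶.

Compute successive powers of (b³), reducing at each step:
  (b³)²: (b³) · b³ = b⁶
  (b³)³: (b⁶) · b³ = b⁹
  (b³)⁴: (b⁹) · b³ = b
  (b³)⁵: b · b³ = b⁴
  (b³)⁶: (b⁴) · b³ = b⁷

Answer: b⁷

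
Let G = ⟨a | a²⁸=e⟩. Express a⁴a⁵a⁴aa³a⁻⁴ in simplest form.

Multiply left to right, reducing at each step:
  (a⁴) · a⁵ = a⁹
  (a⁹) · a⁴ = a¹³
  (a¹³) · a = a¹⁴
  (a¹⁴) · a³ = a¹⁷
  (a¹⁷) · a⁻⁴ = a¹³

Answer: a¹³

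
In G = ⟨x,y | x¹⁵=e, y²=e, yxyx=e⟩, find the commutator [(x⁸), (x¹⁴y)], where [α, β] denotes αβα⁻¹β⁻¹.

[(x⁸), (x¹⁴y)] = (x⁸)·(x¹⁴y)·(x⁸)⁻¹·(x¹⁴y)⁻¹.
  (x⁸) · (x¹⁴y) = x⁷y
  (x⁷y) · (x⁷) = y
  y · (x¹⁴y) = x

Answer: x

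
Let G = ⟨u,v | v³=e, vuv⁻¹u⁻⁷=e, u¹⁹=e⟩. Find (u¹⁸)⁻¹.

The order of (u¹⁸) is 19 (smallest k with (u¹⁸)ᵏ = e), so (u¹⁸)⁻¹ = (u¹⁸)¹⁸ = u.
Check: (u¹⁸) · u → (u¹⁸) · u = e, giving e as required.

Answer: u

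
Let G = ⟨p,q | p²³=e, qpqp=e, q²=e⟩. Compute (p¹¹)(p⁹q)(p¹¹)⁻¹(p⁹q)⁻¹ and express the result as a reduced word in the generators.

[(p¹¹), (p⁹q)] = (p¹¹)·(p⁹q)·(p¹¹)⁻¹·(p⁹q)⁻¹.
  (p¹¹) · (p⁹q) = p²⁰q
  (p²⁰q) · (p¹²) = p⁸q
  (p⁸q) · (p⁹q) = p²²

Answer: p²²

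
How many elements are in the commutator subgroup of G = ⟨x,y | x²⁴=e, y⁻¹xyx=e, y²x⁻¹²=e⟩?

G' = [G, G] is generated by all commutators. The generator-pair commutators are: [x, y] = x².
The subgroup they normally generate is {e, x², x⁴, x⁶, x⁸, x¹⁰, x¹², x¹⁴, x¹⁶, x¹⁸, x²⁰, x²²}, of order 12.
Check: |G/G'| = 48/12 = 4 is the order of the abelianisation.

Answer: 12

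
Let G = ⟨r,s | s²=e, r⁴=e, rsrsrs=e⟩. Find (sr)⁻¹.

The order of (sr) is 3 (smallest k with (sr)ᵏ = e), so (sr)⁻¹ = (sr)² = r³s.
Check: (sr) · (r³s) → (sr) · r³ = s;   s · s = e, giving e as required.

Answer: r³s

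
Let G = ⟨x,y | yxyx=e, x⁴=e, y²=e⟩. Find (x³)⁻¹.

The order of (x³) is 4 (smallest k with (x³)ᵏ = e), so (x³)⁻¹ = (x³)³ = x.
Check: (x³) · x → (x³) · x = e, giving e as required.

Answer: x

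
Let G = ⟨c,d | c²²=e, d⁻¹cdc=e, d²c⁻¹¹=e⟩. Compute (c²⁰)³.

Compute successive powers of (c²⁰), reducing at each step:
  (c²⁰)²: (c²⁰) · c²⁰ = c¹⁸
  (c²⁰)³: (c¹⁸) · c²⁰ = c¹⁶

Answer: c¹⁶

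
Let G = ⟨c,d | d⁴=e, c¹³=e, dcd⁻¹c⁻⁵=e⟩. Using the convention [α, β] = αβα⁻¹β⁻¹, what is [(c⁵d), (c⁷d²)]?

[(c⁵d), (c⁷d²)] = (c⁵d)·(c⁷d²)·(c⁵d)⁻¹·(c⁷d²)⁻¹.
  (c⁵d) · (c⁷d²) = cd³
  (cd³) · (c¹²d³) = c⁶d²
  (c⁶d²) · (c⁷d²) = c¹²

Answer: c¹²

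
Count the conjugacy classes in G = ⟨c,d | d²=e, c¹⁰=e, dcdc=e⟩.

The conjugacy classes (representative and size) are:
  [e] (size 1), [c] (size 2), [c²] (size 2), [c³] (size 2), [c⁴] (size 2), [c⁵] (size 1), [c²d] (size 5), [c³d] (size 5).
Class equation: 1 + 2 + 2 + 2 + 2 + 1 + 5 + 5 = 20 = |G|. So G has 8 conjugacy classes.

Answer: 8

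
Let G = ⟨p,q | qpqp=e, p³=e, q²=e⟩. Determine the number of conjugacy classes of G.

The conjugacy classes (representative and size) are:
  [e] (size 1), [p] (size 2), [pq] (size 3).
Class equation: 1 + 2 + 3 = 6 = |G|. So G has 3 conjugacy classes.

Answer: 3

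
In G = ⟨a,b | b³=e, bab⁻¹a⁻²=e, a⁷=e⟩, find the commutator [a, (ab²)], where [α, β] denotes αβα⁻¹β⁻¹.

[a, (ab²)] = a·(ab²)·a⁻¹·(ab²)⁻¹.
  a · (ab²) = a²b²
  (a²b²) · (a⁶) = a⁵b²
  (a⁵b²) · (a⁵b) = a⁴

Answer: a⁴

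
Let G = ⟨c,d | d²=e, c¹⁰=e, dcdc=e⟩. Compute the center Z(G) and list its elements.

An element z ∈ Z(G) iff z commutes with every generator.
For example c⁵ is central: (c⁵)·c = c⁶ = c·(c⁵); (c⁵)·d = c⁵d = d·(c⁵).
Whereas c ∉ Z(G) since c·d = cd ≠ c⁹d = d·c.
Checking each of the 20 elements this way gives Z(G) = {e, c⁵}, of order 2.

Answer: {e, c⁵}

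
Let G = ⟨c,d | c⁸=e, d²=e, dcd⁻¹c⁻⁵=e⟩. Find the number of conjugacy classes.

The conjugacy classes (representative and size) are:
  [e] (size 1), [c⁵] (size 2), [c²] (size 1), [c⁷] (size 2), [c⁴] (size 1), [c⁶] (size 1), [d] (size 2), [c⁵d] (size 2), [c²d] (size 2), [c³d] (size 2).
Class equation: 1 + 2 + 1 + 2 + 1 + 1 + 2 + 2 + 2 + 2 = 16 = |G|. So G has 10 conjugacy classes.

Answer: 10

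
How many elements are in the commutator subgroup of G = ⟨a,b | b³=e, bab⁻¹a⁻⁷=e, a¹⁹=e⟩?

G' = [G, G] is generated by all commutators. The generator-pair commutators are: [a, b] = a¹³.
The subgroup they normally generate is {e, a, a², a³, a⁴, a⁵, a⁶, a⁷, a⁸, a⁹, a¹⁰, a¹¹, a¹², a¹³, a¹⁴, a¹⁵, a¹⁶, a¹⁷, a¹⁸}, of order 19.
Check: |G/G'| = 57/19 = 3 is the order of the abelianisation.

Answer: 19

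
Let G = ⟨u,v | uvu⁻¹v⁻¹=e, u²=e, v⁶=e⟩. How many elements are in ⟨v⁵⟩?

|⟨v⁵⟩| equals the order of v⁵. Compute successive powers until reaching e:
  (v⁵)¹ = v⁵, (v⁵)² = v⁴, (v⁵)³ = v³, (v⁵)⁴ = v², (v⁵)⁵ = v, (v⁵)⁶ = e.
The smallest positive k with (v⁵)ᵏ = e is 6, so |⟨v⁵⟩| = 6.

Answer: 6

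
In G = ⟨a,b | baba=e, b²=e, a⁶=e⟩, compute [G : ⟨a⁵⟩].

First find ord(a⁵) by computing successive powers:
  (a⁵)¹ = a⁵, (a⁵)² = a⁴, (a⁵)³ = a³, (a⁵)⁴ = a², (a⁵)⁵ = a, (a⁵)⁶ = e.
So |⟨a⁵⟩| = ord(a⁵) = 6. With |G| = 12, by Lagrange [G : ⟨a⁵⟩] = 12/6 = 2.

Answer: 2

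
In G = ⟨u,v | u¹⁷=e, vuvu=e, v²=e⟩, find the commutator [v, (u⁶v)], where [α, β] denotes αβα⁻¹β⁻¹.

[v, (u⁶v)] = v·(u⁶v)·v⁻¹·(u⁶v)⁻¹.
  v · (u⁶v) = u¹¹
  (u¹¹) · v = u¹¹v
  (u¹¹v) · (u⁶v) = u⁵

Answer: u⁵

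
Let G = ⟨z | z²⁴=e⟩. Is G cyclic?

|G| = 24. The element z has order 24 (its powers give 24 distinct elements), so ⟨z⟩ = G and G is cyclic.

Answer: Yes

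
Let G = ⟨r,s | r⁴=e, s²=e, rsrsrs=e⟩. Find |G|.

Enumerate words in the generators, reducing via the relations: the distinct elements are
  {e, r, s, rs, r², r³, sr, rsr, r²s, r³s, sr², sr³, rsr², rsr³, r²sr, r³sr, sr²s, rsr²s, r²sr², r²sr³, r³sr², r³sr³, r²sr²s, r³sr²s}.
No further products give new elements, so |G| = 24.

Answer: 24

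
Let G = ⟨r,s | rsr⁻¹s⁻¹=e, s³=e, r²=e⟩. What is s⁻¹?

The order of s is 3 (smallest k with sᵏ = e), so s⁻¹ = s² = s².
Check: s · (s²) → s · s² = e, giving e as required.

Answer: s²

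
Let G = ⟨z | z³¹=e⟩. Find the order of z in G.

Compute successive powers until reaching e:
  z¹ = z, z² = z², z³ = z³, z⁴ = z⁴, z⁵ = z⁵, z⁶ = z⁶, z⁷ = z⁷, z⁸ = z⁸, z⁹ = z⁹, z¹⁰ = z¹⁰, z¹¹ = z¹¹, z¹² = z¹², z¹³ = z¹³, z¹⁴ = z¹⁴, z¹⁵ = z¹⁵, z¹⁶ = z¹⁶, z¹⁷ = z¹⁷, z¹⁸ = z¹⁸, z¹⁹ = z¹⁹, z²⁰ = z²⁰, z²¹ = z²¹, z²² = z²², z²³ = z²³, z²⁴ = z²⁴, z²⁵ = z²⁵, z²⁶ = z²⁶, z²⁷ = z²⁷, z²⁸ = z²⁸, z²⁹ = z²⁹, z³⁰ = z³⁰, z³¹ = e.
The smallest positive k with zᵏ = e is 31.

Answer: 31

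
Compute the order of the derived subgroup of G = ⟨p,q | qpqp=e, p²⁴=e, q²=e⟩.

G' = [G, G] is generated by all commutators. The generator-pair commutators are: [p, q] = p².
The subgroup they normally generate is {e, p², p⁴, p⁶, p⁸, p¹⁰, p¹², p¹⁴, p¹⁶, p¹⁸, p²⁰, p²²}, of order 12.
Check: |G/G'| = 48/12 = 4 is the order of the abelianisation.

Answer: 12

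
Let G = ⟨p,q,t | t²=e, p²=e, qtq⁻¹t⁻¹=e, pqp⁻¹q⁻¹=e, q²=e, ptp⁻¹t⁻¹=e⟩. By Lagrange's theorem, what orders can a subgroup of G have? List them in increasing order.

|G| = 8 = 2³. By Lagrange's theorem the order of any subgroup divides 8; the divisors of 8 are 1, 2, 4, 8.

Answer: 1, 2, 4, 8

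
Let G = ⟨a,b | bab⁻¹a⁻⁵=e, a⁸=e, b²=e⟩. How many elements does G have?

Enumerate words in the generators, reducing via the relations: the distinct elements are
  {a, b, e, ab, a², a³, a⁴, a⁵, a⁶, a⁷, a²b, a³b, a⁴b, a⁵b, a⁶b, a⁷b}.
No further products give new elements, so |G| = 16.

Answer: 16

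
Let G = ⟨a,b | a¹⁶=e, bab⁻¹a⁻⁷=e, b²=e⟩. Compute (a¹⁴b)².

Compute successive powers of (a¹⁴b), reducing at each step:
  (a¹⁴b)²: (a¹⁴b) · a¹⁴ = b;   b · b = e

Answer: e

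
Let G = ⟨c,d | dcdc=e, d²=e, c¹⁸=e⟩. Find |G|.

Enumerate words in the generators, reducing via the relations: the distinct elements are
  {c, d, e, cd, c², c³, c⁴, c⁵, c⁶, c⁷, c⁸, c⁹, c²d, c³d, c¹², c¹³, c¹¹, c¹⁰, c¹⁴, c¹⁵, c¹⁶, c¹⁷, c⁴d, c⁵d, c⁶d, c⁷d, c⁸d, c⁹d, c¹²d, c¹³d, c¹¹d, c¹⁰d, c¹⁴d, c¹⁵d, c¹⁶d, c¹⁷d}.
No further products give new elements, so |G| = 36.

Answer: 36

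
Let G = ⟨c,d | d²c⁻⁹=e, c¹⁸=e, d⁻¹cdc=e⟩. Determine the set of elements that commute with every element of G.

An element z ∈ Z(G) iff z commutes with every generator.
For example c⁹ is central: (c⁹)·c = c¹⁰ = c·(c⁹); (c⁹)·d = d⁻¹ = d·(c⁹).
Whereas c ∉ Z(G) since c·d = cd ≠ c⁸d⁻¹ = d·c.
Checking each of the 36 elements this way gives Z(G) = {e, c⁹}, of order 2.

Answer: {e, c⁹}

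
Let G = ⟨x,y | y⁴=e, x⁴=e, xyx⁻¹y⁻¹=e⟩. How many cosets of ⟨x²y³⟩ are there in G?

First find ord(x²y³) by computing successive powers:
  (x²y³)¹ = x²y³, (x²y³)² = y², (x²y³)³ = x²y, (x²y³)⁴ = e.
So |⟨x²y³⟩| = ord(x²y³) = 4. With |G| = 16, by Lagrange [G : ⟨x²y³⟩] = 16/4 = 4.

Answer: 4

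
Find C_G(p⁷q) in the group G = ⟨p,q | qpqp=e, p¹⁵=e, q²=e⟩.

⟨p⁷q⟩ ⊆ C_G(p⁷q) since powers of p⁷q commute with p⁷q; so |C_G(p⁷q)| ≥ |⟨p⁷q⟩| = 2.
By orbit–stabilizer, |C_G(p⁷q)| = |G| / |conj. class of p⁷q| = 30 / 15 = 2.
The 2 elements commuting with p⁷q are {e, p⁷q}.

Answer: {e, p⁷q}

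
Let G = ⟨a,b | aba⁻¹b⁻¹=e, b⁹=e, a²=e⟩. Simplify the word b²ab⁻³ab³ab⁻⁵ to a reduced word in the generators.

Multiply left to right, reducing at each step:
  (b²) · a = ab²
  (ab²) · b⁻³ = ab⁸
  (ab⁸) · a = b⁸
  (b⁸) · b³ = b²
  (b²) · a = ab²
  (ab²) · b⁻⁵ = ab⁶

Answer: ab⁶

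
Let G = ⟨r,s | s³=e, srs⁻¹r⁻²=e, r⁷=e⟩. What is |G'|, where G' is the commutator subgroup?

G' = [G, G] is generated by all commutators. The generator-pair commutators are: [r, s] = r⁶.
The subgroup they normally generate is {e, r, r², r³, r⁴, r⁵, r⁶}, of order 7.
Check: |G/G'| = 21/7 = 3 is the order of the abelianisation.

Answer: 7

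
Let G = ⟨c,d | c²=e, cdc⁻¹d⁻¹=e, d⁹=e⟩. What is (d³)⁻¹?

The order of (d³) is 3 (smallest k with (d³)ᵏ = e), so (d³)⁻¹ = (d³)² = d⁶.
Check: (d³) · (d⁶) → (d³) · d⁶ = e, giving e as required.

Answer: d⁶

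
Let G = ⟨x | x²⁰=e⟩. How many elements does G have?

G is generated by a single element, so G is cyclic. The relator gives x²⁰ = e and no smaller power is forced to be e, so the 20 powers {e, x, x², x³, x⁴, x⁵, x⁶, x⁷, x⁸, x⁹, x¹², x¹³, x¹¹, x¹⁰, x¹⁴, x¹⁵, x¹⁶, x¹⁷, x¹⁸, x¹⁹} are distinct. Hence |G| = 20.

Answer: 20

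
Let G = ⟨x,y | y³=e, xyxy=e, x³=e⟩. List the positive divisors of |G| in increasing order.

|G| = 12 = 2² · 3. By Lagrange's theorem the order of any subgroup divides 12; the divisors of 12 are 1, 2, 3, 4, 6, 12.

Answer: 1, 2, 3, 4, 6, 12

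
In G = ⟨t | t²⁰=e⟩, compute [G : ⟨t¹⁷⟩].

First find ord(t¹⁷) by computing successive powers:
  (t¹⁷)¹ = t¹⁷, (t¹⁷)² = t¹⁴, (t¹⁷)³ = t¹¹, (t¹⁷)⁴ = t⁸, (t¹⁷)⁵ = t⁵, (t¹⁷)⁶ = t², (t¹⁷)⁷ = t¹⁹, (t¹⁷)⁸ = t¹⁶, (t¹⁷)⁹ = t¹³, (t¹⁷)¹⁰ = t¹⁰, (t¹⁷)¹¹ = t⁷, (t¹⁷)¹² = t⁴, (t¹⁷)¹³ = t, (t¹⁷)¹⁴ = t¹⁸, (t¹⁷)¹⁵ = t¹⁵, (t¹⁷)¹⁶ = t¹², (t¹⁷)¹⁷ = t⁹, (t¹⁷)¹⁸ = t⁶, (t¹⁷)¹⁹ = t³, (t¹⁷)²⁰ = e.
So |⟨t¹⁷⟩| = ord(t¹⁷) = 20. With |G| = 20, by Lagrange [G : ⟨t¹⁷⟩] = 20/20 = 1.

Answer: 1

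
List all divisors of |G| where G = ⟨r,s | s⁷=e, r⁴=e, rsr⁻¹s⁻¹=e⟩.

|G| = 28 = 2² · 7. By Lagrange's theorem the order of any subgroup divides 28; the divisors of 28 are 1, 2, 4, 7, 14, 28.

Answer: 1, 2, 4, 7, 14, 28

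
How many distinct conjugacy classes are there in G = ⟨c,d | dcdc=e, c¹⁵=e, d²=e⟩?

The conjugacy classes (representative and size) are:
  [e] (size 1), [c¹⁴] (size 2), [c²] (size 2), [c³] (size 2), [c⁴] (size 2), [c¹⁰] (size 2), [c⁹] (size 2), [c⁷] (size 2), [c¹³d] (size 15).
Class equation: 1 + 2 + 2 + 2 + 2 + 2 + 2 + 2 + 15 = 30 = |G|. So G has 9 conjugacy classes.

Answer: 9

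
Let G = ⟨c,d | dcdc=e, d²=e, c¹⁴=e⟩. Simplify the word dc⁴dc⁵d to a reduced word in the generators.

Multiply left to right, reducing at each step:
  d · c⁴ = c¹⁰d
  (c¹⁰d) · d = c¹⁰
  (c¹⁰) · c⁵ = c
  c · d = cd

Answer: cd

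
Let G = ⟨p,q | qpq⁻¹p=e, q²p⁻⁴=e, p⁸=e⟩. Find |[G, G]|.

G' = [G, G] is generated by all commutators. The generator-pair commutators are: [p, q] = p².
The subgroup they normally generate is {e, p², p⁴, p⁶}, of order 4.
Check: |G/G'| = 16/4 = 4 is the order of the abelianisation.

Answer: 4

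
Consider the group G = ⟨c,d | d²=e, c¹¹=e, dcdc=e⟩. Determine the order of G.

Enumerate words in the generators, reducing via the relations: the distinct elements are
  {c, d, e, cd, c², c³, c⁴, c⁵, c⁶, c⁷, c⁸, c⁹, c²d, c³d, c¹⁰, c⁴d, c⁵d, c⁶d, c⁷d, c⁸d, c⁹d, c¹⁰d}.
No further products give new elements, so |G| = 22.

Answer: 22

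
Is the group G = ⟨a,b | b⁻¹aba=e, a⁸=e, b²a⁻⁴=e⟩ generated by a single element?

Every cyclic group is abelian. But a·b = ab while b·a = a³b⁻¹, so a·b ≠ b·a and G is not abelian. Hence G is not cyclic.

Answer: No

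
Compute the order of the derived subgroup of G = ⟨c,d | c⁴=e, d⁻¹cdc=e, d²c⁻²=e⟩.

G' = [G, G] is generated by all commutators. The generator-pair commutators are: [c, d] = c².
The subgroup they normally generate is {e, c²}, of order 2.
Check: |G/G'| = 8/2 = 4 is the order of the abelianisation.

Answer: 2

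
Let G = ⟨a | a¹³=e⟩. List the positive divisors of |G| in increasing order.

|G| = 13 = 13. By Lagrange's theorem the order of any subgroup divides 13; the divisors of 13 are 1, 13.

Answer: 1, 13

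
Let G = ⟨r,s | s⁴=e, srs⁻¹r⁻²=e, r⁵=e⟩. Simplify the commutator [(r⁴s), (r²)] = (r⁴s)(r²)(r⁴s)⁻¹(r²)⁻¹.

[(r⁴s), (r²)] = (r⁴s)·(r²)·(r⁴s)⁻¹·(r²)⁻¹.
  (r⁴s) · (r²) = r³s
  (r³s) · (r³s³) = r⁴
  (r⁴) · (r³) = r²

Answer: r²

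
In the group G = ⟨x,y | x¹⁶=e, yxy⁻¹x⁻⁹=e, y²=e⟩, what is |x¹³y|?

Compute successive powers until reaching e:
  (x¹³y)¹ = x¹³y, (x¹³y)² = x², (x¹³y)³ = x¹⁵y, (x¹³y)⁴ = x⁴, (x¹³y)⁵ = xy, (x¹³y)⁶ = x⁶, (x¹³y)⁷ = x³y, (x¹³y)⁸ = x⁸, (x¹³y)⁹ = x⁵y, (x¹³y)¹⁰ = x¹⁰, (x¹³y)¹¹ = x⁷y, (x¹³y)¹² = x¹², (x¹³y)¹³ = x⁹y, (x¹³y)¹⁴ = x¹⁴, (x¹³y)¹⁵ = x¹¹y, (x¹³y)¹⁶ = e.
The smallest positive k with (x¹³y)ᵏ = e is 16.

Answer: 16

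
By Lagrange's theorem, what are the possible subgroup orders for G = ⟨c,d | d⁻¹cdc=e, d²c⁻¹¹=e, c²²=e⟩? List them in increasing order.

|G| = 44 = 2² · 11. By Lagrange's theorem the order of any subgroup divides 44; the divisors of 44 are 1, 2, 4, 11, 22, 44.

Answer: 1, 2, 4, 11, 22, 44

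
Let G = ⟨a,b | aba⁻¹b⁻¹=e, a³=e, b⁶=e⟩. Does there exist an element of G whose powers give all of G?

|G| = 18, but the maximum element order in G is 6 < 18. No single element generates all of G, so G is not cyclic.

Answer: No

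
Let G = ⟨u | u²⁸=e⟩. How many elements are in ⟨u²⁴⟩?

|⟨u²⁴⟩| equals the order of u²⁴. Compute successive powers until reaching e:
  (u²⁴)¹ = u²⁴, (u²⁴)² = u²⁰, (u²⁴)³ = u¹⁶, (u²⁴)⁴ = u¹², (u²⁴)⁵ = u⁸, (u²⁴)⁶ = u⁴, (u²⁴)⁷ = e.
The smallest positive k with (u²⁴)ᵏ = e is 7, so |⟨u²⁴⟩| = 7.

Answer: 7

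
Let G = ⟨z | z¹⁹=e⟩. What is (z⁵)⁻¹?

The order of (z⁵) is 19 (smallest k with (z⁵)ᵏ = e), so (z⁵)⁻¹ = (z⁵)¹⁸ = z¹⁴.
Check: (z⁵) · (z¹⁴) → (z⁵) · z¹⁴ = e, giving e as required.

Answer: z¹⁴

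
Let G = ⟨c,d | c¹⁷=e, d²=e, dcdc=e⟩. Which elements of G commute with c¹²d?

⟨c¹²d⟩ ⊆ C_G(c¹²d) since powers of c¹²d commute with c¹²d; so |C_G(c¹²d)| ≥ |⟨c¹²d⟩| = 2.
By orbit–stabilizer, |C_G(c¹²d)| = |G| / |conj. class of c¹²d| = 34 / 17 = 2.
The 2 elements commuting with c¹²d are {e, c¹²d}.

Answer: {e, c¹²d}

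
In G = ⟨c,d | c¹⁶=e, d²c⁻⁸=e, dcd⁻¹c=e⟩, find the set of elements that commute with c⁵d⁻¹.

⟨c⁵d⁻¹⟩ ⊆ C_G(c⁵d⁻¹) since powers of c⁵d⁻¹ commute with c⁵d⁻¹; so |C_G(c⁵d⁻¹)| ≥ |⟨c⁵d⁻¹⟩| = 4.
By orbit–stabilizer, |C_G(c⁵d⁻¹)| = |G| / |conj. class of c⁵d⁻¹| = 32 / 8 = 4.
The 4 elements commuting with c⁵d⁻¹ are {e, c⁸, c⁵d, c⁵d⁻¹}.

Answer: {e, c⁸, c⁵d, c⁵d⁻¹}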